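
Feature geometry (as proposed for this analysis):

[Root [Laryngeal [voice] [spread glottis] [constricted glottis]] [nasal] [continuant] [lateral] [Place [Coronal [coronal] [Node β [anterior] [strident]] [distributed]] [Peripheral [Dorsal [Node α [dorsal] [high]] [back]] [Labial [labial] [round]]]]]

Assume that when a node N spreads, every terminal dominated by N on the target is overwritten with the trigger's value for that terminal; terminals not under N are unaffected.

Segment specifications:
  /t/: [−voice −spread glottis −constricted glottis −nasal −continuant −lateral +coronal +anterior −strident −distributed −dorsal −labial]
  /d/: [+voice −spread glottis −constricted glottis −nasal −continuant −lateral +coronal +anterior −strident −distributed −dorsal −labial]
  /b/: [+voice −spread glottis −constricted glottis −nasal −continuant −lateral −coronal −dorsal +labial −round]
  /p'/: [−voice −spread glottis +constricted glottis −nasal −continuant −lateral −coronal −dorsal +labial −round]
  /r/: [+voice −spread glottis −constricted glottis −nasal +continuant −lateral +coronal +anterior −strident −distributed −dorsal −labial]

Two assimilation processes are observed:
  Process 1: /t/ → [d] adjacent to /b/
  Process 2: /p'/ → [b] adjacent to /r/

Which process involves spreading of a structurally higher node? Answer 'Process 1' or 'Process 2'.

Process 1: the feature that changes is [voice]; the minimal node is [voice] (depth 2).
In Process 2, [voice], [constricted glottis] change, so the minimal spreading node is Laryngeal at depth 1.
Laryngeal (depth 1) sits above [voice] (depth 2), making Process 2 the one with the higher spreading node.

Process 2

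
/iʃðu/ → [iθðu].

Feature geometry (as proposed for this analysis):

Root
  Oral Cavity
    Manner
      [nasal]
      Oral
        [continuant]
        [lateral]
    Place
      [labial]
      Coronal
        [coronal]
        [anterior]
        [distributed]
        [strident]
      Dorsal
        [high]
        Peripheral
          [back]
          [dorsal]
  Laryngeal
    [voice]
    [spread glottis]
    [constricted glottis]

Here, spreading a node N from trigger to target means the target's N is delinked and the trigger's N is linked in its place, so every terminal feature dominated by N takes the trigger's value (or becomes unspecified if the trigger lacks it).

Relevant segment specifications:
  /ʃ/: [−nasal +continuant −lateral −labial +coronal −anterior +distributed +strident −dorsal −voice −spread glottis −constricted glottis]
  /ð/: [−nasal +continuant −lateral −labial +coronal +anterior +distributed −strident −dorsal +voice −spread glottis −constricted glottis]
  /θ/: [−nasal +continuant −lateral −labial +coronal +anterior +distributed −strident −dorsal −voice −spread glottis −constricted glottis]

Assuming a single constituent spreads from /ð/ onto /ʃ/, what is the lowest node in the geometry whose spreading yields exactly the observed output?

Feature comparison: [anterior], [strident] differ between /ʃ/ and [θ]; the remaining terminals match.
These terminals are all dominated by Coronal, and no proper subconstituent of Coronal covers them all; Coronal is their lowest common ancestor.
Spreading Coronal from /ð/ overwrites each of those terminals with /ð/'s values, yielding exactly [θ].
[voice], a feature on which the two segments disagree outside Coronal, is unchanged — nothing dominating it spread, and Coronal is the minimal sufficient constituent.

Coronal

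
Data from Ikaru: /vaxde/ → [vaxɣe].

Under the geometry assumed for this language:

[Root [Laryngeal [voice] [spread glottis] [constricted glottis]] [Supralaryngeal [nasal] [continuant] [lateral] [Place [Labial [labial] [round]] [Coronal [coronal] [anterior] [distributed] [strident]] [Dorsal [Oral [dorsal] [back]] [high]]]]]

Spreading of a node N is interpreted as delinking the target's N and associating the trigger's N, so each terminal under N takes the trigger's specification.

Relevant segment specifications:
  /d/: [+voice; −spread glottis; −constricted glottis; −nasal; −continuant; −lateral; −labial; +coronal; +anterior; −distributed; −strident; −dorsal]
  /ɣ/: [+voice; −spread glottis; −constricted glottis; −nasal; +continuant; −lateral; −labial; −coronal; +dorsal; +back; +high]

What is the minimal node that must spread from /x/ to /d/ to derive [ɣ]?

Supralaryngeal

/d/ and [ɣ] differ in [continuant], [coronal], [anterior], [distributed], [strident], [dorsal], [high], [back]; every other specified feature is identical.
The smallest constituent containing every changed terminal is Supralaryngeal — each of its daughters lacks at least one of the affected features.
If Supralaryngeal spreads, every terminal under it takes /x/'s value, producing [ɣ] as observed.
Had Root spread, [voice] would have taken /x/'s value; it stays as in /d/, confirming the spreading constituent is exactly Supralaryngeal.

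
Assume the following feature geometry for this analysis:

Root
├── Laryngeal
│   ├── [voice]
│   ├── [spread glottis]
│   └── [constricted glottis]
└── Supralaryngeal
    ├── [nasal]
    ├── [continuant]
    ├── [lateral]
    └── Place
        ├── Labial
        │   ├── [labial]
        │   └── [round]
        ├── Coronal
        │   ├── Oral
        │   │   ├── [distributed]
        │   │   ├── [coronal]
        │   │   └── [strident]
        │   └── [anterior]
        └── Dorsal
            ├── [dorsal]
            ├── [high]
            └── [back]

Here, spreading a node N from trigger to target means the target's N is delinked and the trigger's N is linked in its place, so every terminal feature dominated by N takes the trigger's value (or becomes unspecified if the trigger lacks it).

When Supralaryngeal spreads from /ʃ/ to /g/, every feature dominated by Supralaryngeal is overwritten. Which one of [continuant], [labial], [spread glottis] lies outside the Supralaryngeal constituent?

The terminals dominated by Supralaryngeal are [nasal], [continuant], [lateral], [labial], [round], [distributed], [coronal], [strident], [anterior], [dorsal], [high], [back].
Spreading Supralaryngeal replaces [labial], [continuant] with the trigger's values, since each sits inside the Supralaryngeal constituent.
[spread glottis] attaches under Laryngeal, not under Supralaryngeal, so /g/ retains its own value for [spread glottis].

[spread glottis]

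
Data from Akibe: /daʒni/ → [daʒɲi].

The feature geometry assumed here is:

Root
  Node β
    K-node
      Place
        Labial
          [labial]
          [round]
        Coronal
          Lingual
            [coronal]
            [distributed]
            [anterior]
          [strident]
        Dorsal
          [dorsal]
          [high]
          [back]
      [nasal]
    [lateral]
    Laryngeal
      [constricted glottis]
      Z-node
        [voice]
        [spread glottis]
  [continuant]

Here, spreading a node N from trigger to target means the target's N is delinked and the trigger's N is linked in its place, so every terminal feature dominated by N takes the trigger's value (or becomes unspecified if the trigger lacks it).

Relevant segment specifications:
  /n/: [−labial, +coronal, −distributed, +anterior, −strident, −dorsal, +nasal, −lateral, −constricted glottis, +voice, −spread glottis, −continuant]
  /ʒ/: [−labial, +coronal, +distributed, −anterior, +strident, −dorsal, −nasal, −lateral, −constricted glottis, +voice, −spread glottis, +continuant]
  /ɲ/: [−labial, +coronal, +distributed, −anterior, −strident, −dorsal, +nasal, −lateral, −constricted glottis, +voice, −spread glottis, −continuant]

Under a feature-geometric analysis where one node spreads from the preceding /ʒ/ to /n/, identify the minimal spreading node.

The alternation /n/ → [ɲ] changes [anterior], [distributed] and nothing else.
Tracing each changed feature up the tree, the paths first meet at Lingual; any lower node misses at least one of them.
Spreading Lingual from /ʒ/ overwrites each of those terminals with /ʒ/'s values, yielding exactly [ɲ].
[strident] — on which /ʒ/ differs from /n/ — is unchanged, so neither Coronal nor anything higher can have spread; the constituent is no larger than Lingual.

Lingual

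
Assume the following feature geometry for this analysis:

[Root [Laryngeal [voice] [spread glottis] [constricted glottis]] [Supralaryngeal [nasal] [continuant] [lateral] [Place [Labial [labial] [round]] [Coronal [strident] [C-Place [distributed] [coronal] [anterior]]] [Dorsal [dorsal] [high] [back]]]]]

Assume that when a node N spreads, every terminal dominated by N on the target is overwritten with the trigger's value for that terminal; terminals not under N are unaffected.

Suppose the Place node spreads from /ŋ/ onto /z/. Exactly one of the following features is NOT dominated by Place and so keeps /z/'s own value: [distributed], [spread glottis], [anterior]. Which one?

Under this geometry, Place contains [labial], [round], [strident], [distributed], [coronal], [anterior], [dorsal], [high], [back].
Of the listed options, [distributed], [anterior] are among these and would be overwritten by spreading Place.
But [spread glottis] is a dependent of Laryngeal, outside Place; it is therefore untouched by the spreading.

[spread glottis]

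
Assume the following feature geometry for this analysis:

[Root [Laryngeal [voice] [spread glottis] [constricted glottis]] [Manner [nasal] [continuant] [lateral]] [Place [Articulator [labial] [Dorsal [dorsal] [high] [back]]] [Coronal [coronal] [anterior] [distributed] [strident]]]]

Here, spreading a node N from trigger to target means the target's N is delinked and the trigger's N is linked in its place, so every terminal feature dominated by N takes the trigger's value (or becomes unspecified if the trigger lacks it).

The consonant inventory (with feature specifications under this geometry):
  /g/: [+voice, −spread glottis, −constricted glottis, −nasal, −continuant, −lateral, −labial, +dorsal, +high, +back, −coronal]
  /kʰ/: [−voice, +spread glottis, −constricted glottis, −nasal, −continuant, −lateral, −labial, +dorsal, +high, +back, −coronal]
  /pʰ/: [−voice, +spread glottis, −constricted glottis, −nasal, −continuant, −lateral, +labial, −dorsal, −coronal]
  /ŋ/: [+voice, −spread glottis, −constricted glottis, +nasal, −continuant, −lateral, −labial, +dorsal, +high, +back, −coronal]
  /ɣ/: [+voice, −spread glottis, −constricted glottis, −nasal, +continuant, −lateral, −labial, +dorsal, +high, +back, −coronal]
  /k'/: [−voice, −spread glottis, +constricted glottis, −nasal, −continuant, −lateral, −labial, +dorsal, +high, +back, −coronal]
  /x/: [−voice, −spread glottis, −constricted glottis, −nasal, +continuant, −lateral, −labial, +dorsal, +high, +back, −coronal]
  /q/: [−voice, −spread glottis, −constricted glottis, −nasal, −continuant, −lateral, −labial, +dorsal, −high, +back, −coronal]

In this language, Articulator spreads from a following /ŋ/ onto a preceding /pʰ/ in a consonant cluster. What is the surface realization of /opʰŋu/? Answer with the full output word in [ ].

[okʰŋu]

The Articulator node dominates the terminals [labial], [dorsal], [high], [back].
After delinking /pʰ/'s Articulator and linking /ŋ/'s, the affected terminals become [−labial], [+dorsal], [+high], [+back]; [voice], [spread glottis], [constricted glottis], … (outside Articulator) are retained from /pʰ/.
This feature bundle is that of [kʰ], so /opʰŋu/ surfaces as [okʰŋu].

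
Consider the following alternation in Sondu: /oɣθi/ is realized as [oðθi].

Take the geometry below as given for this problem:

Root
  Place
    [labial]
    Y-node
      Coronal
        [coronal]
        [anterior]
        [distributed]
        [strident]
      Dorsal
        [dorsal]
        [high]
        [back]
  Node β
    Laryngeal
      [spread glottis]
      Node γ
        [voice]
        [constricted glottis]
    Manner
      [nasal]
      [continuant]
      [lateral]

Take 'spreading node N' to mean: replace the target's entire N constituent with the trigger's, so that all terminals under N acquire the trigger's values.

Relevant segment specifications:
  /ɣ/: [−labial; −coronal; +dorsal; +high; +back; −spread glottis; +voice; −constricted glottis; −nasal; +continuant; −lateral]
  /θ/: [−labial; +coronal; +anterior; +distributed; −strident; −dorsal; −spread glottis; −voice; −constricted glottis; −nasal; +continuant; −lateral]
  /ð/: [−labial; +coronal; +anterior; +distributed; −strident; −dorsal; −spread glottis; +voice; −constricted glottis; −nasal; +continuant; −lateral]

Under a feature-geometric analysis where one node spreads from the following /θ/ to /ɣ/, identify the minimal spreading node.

Y-node

Feature comparison: [coronal], [anterior], [distributed], [strident], [dorsal], [high], [back] differ between /ɣ/ and [ð]; the remaining terminals match.
In this geometry the lowest node dominating all of them is Y-node: every daughter of Y-node dominates only a proper subset, so no lower node suffices.
If Y-node spreads, every terminal under it takes /θ/'s value, producing [ð] as observed.
[voice], a feature on which the two segments disagree outside Y-node, is unchanged — nothing dominating it spread, and Y-node is the minimal sufficient constituent.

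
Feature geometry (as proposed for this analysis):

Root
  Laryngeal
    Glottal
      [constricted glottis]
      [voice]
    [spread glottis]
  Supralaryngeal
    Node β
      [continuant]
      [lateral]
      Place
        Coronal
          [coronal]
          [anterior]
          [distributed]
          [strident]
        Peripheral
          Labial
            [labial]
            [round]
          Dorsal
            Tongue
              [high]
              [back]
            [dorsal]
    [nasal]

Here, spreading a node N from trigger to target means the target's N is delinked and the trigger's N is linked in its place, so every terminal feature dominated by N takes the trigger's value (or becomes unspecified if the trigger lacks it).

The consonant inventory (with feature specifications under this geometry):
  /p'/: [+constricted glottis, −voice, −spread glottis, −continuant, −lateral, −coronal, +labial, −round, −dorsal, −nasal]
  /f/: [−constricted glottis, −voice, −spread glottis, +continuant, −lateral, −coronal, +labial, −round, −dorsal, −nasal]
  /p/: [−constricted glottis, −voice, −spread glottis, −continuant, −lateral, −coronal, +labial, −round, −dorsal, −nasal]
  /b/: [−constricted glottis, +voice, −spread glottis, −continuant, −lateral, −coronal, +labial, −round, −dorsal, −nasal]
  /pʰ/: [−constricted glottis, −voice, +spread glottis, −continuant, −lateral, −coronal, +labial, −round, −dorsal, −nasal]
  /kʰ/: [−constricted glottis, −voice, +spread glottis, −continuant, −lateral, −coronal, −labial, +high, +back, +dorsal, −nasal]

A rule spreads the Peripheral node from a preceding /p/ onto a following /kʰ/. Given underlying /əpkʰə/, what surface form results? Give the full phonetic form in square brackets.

[əppʰə]

Terminals under Peripheral in this geometry: [labial], [round], [high], [back], [dorsal].
After delinking /kʰ/'s Peripheral and linking /p/'s, the affected terminals become [+labial], [−round], [−dorsal]; [constricted glottis], [voice], [spread glottis], … (outside Peripheral) are retained from /kʰ/.
This feature bundle is that of [pʰ], so /əpkʰə/ surfaces as [əppʰə].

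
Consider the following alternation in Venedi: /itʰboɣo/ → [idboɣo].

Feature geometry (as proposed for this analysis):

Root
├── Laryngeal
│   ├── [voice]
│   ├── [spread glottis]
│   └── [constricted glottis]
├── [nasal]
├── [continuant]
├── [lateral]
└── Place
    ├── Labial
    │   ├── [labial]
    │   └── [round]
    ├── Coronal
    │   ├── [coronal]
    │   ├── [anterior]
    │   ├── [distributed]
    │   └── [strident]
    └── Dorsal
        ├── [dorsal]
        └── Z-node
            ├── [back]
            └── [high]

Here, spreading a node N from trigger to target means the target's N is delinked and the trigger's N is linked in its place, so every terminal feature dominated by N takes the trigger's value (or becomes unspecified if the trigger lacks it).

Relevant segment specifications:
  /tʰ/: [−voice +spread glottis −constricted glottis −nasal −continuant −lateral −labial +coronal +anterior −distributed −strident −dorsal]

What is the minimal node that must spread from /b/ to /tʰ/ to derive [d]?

Feature comparison: [voice], [spread glottis] differ between /tʰ/ and [d]; the remaining terminals match.
In this geometry the lowest node dominating all of them is Laryngeal: every daughter of Laryngeal dominates only a proper subset, so no lower node suffices.
Spreading Laryngeal from /b/ overwrites each of those terminals with /b/'s values, yielding exactly [d].
[labial], [coronal] — on which /b/ differs from /tʰ/ — are unchanged, so Root cannot have spread; the constituent is no larger than Laryngeal.

Laryngeal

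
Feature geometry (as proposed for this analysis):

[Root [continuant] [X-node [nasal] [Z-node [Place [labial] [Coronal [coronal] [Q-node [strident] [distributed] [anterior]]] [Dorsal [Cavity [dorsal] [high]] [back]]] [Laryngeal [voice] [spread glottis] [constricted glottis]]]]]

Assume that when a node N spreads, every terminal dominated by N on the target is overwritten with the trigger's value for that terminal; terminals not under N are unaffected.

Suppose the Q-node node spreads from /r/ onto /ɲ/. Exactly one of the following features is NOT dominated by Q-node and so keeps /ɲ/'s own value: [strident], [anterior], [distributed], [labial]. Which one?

[labial]

Q-node dominates exactly [strident], [distributed], [anterior].
[strident], [anterior], [distributed] all lie under Q-node, so they are overwritten when Q-node spreads.
[labial] is not within the Q-node subtree (it hangs from Place), so /ɲ/'s [labial] value survives.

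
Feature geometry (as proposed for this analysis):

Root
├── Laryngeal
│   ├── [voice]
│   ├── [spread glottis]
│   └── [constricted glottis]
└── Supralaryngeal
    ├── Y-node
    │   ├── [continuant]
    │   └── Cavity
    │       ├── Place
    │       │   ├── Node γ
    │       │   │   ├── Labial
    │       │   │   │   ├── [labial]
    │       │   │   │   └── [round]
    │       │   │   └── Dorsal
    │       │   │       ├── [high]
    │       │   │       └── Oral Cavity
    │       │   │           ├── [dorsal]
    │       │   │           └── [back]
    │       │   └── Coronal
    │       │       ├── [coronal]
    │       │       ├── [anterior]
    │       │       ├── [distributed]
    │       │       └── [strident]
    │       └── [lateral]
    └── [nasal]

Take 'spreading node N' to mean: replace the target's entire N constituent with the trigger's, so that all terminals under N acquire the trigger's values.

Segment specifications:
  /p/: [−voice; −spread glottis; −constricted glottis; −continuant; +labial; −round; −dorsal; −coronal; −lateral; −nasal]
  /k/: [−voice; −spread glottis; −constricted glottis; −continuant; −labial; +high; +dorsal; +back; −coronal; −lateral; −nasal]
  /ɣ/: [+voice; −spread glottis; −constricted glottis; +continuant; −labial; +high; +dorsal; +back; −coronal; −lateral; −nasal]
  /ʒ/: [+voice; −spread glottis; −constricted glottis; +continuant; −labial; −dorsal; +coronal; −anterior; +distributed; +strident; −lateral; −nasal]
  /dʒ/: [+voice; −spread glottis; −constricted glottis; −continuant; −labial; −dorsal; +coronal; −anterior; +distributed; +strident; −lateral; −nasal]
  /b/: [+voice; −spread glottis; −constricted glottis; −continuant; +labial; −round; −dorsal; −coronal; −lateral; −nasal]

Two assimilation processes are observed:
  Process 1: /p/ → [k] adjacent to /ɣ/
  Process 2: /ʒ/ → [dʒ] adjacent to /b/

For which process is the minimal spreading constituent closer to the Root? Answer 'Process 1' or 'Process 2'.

In Process 1, [labial], [round], [dorsal], [high], [back] change, so the minimal spreading node is Node γ at depth 5.
Process 2: the feature that changes is [continuant]; the minimal node is [continuant] (depth 3).
[continuant] (depth 3) sits above Node γ (depth 5), making Process 2 the one with the higher spreading node.

Process 2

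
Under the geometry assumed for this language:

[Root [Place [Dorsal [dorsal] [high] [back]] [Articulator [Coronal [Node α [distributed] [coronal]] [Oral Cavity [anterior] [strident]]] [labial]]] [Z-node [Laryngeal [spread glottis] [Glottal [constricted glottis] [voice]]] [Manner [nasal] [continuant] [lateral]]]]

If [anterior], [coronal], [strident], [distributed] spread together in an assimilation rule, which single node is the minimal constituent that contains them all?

[anterior]: Root → Place → Articulator → Coronal → Oral Cavity → [anterior].
[coronal]: Root → Place → Articulator → Coronal → Node α → [coronal].
[strident]: Root → Place → Articulator → Coronal → Oral Cavity → [strident].
[distributed]: Root → Place → Articulator → Coronal → Node α → [distributed].
These paths first converge at Coronal; no daughter of Coronal dominates all 4 features, so Coronal is the minimal constituent.

Coronal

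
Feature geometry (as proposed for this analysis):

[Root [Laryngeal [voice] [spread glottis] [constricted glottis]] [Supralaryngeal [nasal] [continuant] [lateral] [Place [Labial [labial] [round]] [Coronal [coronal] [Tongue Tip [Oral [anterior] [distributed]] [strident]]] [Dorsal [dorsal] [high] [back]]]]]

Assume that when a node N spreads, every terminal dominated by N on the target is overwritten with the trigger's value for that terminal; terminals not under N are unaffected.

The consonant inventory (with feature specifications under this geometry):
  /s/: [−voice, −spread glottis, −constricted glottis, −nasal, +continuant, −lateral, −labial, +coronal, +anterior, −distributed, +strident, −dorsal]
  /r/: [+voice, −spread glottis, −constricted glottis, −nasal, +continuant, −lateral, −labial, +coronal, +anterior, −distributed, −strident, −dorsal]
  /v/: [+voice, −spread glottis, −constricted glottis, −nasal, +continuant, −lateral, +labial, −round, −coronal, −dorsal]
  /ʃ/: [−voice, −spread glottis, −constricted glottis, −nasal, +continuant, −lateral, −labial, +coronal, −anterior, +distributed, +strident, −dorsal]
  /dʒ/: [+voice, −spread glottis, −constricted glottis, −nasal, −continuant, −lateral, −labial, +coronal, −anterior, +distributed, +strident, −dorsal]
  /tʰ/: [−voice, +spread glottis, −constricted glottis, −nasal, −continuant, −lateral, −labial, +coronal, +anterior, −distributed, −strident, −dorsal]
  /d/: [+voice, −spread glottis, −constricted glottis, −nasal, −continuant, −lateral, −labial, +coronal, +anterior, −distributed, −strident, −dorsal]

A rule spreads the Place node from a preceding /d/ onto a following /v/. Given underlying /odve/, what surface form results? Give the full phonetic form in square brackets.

[odre]

Terminals under Place in this geometry: [labial], [round], [coronal], [anterior], [distributed], [strident], [dorsal], [high], [back].
After delinking /v/'s Place and linking /d/'s, the affected terminals become [−labial], [+coronal], [+anterior], [−distributed], [−strident], [−dorsal]; [voice], [spread glottis], [constricted glottis], … (outside Place) are retained from /v/.
Among the inventory, only /r/ has exactly this specification, giving the surface form [odre].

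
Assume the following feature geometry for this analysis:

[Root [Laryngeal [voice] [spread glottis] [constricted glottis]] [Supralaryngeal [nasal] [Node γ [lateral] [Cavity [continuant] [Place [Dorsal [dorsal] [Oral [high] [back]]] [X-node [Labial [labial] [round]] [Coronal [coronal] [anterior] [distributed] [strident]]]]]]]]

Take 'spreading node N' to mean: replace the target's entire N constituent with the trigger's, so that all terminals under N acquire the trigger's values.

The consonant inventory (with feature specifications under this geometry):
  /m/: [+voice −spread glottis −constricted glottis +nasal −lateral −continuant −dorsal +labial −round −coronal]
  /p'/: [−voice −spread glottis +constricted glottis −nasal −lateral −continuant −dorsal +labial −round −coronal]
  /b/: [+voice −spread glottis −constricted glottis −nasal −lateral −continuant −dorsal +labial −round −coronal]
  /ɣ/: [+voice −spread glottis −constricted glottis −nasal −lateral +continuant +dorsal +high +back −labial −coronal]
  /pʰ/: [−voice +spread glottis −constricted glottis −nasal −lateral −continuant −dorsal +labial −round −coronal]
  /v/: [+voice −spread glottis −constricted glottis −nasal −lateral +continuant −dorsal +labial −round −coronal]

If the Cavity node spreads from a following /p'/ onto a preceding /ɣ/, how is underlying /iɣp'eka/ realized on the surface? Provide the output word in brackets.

Terminals under Cavity in this geometry: [continuant], [dorsal], [high], [back], [labial], [round], [coronal], [anterior], [distributed], [strident].
After delinking /ɣ/'s Cavity and linking /p'/'s, the affected terminals become [−continuant], [−dorsal], [+labial], [−round], [−coronal]; [voice], [spread glottis], [constricted glottis], … (outside Cavity) are retained from /ɣ/.
This feature bundle is that of [b], so /iɣp'eka/ surfaces as [ibp'eka].

[ibp'eka]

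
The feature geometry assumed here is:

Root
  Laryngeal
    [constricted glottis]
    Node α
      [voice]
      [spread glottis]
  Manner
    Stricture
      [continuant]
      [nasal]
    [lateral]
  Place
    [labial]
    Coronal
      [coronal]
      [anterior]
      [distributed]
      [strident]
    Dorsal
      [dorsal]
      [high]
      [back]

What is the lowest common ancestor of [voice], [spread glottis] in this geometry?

[voice] is immediately dominated by Node α.
[spread glottis] is immediately dominated by Node α.
Node α is the lowest common ancestor — every listed feature sits under it, and no single subconstituent of Node α covers them all.

Node α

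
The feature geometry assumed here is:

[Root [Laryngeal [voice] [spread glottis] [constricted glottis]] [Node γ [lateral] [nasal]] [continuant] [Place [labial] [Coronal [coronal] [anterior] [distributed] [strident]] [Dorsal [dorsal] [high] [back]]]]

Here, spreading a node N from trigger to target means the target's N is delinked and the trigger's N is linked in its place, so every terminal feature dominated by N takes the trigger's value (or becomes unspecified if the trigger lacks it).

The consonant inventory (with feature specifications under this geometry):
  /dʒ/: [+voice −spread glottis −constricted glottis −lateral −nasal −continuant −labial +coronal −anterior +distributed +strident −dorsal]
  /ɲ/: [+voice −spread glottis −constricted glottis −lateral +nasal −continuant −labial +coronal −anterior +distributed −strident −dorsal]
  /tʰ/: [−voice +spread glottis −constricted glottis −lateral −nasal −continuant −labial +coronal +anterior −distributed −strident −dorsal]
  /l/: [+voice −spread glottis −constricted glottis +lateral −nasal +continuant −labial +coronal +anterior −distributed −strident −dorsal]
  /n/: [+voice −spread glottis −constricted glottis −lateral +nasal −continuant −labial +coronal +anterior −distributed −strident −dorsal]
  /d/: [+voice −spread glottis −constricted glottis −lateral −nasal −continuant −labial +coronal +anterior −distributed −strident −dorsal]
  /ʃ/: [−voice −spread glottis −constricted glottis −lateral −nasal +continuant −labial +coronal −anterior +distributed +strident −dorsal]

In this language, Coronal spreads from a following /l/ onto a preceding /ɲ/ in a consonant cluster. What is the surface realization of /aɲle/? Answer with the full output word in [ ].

The Coronal node dominates the terminals [coronal], [anterior], [distributed], [strident].
After delinking /ɲ/'s Coronal and linking /l/'s, the affected terminals become [+coronal], [+anterior], [−distributed], [−strident]; [voice], [spread glottis], [constricted glottis], … (outside Coronal) are retained from /ɲ/.
The resulting bundle matches /n/ in the inventory; substituting it for /ɲ/ gives [anle].

[anle]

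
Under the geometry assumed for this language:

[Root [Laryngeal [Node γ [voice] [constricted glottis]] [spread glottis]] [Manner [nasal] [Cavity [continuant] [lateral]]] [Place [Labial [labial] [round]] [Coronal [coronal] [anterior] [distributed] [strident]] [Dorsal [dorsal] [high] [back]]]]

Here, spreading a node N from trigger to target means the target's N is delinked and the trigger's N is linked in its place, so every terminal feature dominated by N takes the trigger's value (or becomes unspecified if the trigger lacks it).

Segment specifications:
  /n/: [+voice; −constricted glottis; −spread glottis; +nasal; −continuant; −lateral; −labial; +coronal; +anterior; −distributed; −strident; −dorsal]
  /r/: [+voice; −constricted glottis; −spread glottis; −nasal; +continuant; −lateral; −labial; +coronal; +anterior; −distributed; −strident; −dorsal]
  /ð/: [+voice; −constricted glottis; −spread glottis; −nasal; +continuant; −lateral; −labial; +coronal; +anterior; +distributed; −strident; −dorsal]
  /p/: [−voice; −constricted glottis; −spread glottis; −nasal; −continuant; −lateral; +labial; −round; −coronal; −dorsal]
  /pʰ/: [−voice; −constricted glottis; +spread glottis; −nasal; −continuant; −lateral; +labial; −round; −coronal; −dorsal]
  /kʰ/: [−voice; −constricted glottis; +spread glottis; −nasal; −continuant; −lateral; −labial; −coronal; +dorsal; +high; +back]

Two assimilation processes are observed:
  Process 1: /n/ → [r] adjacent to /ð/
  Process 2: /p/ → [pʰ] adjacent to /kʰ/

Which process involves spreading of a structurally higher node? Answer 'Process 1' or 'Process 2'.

In Process 1, [nasal], [continuant] change, so the minimal spreading node is Manner at depth 1.
Process 2 alters [spread glottis]; the lowest dominating node is [spread glottis] (depth 2 from Root).
Manner is closer to Root than [spread glottis], so Process 1 spreads the higher node.

Process 1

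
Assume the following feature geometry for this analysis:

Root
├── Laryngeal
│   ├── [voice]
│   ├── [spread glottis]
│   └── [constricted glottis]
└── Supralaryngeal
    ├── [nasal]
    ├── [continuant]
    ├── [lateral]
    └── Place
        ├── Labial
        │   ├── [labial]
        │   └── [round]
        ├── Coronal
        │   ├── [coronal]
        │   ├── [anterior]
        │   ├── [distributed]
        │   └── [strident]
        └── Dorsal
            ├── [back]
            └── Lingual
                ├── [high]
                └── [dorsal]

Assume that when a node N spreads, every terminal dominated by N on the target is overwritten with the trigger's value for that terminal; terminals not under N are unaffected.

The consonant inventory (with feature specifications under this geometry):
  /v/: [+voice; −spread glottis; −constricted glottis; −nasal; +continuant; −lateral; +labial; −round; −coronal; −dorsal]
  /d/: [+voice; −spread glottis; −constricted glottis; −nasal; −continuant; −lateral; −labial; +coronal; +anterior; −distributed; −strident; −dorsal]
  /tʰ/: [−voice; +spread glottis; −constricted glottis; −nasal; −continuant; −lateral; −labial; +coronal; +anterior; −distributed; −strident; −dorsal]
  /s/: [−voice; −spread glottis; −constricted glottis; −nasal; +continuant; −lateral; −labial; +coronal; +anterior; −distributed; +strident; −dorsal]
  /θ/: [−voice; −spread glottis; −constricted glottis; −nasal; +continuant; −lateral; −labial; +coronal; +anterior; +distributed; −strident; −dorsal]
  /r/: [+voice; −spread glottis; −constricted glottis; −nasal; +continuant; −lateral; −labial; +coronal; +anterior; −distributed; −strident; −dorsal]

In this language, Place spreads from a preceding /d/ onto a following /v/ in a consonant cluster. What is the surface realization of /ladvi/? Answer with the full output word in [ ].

[ladri]

The Place node dominates the terminals [labial], [round], [coronal], [anterior], [distributed], [strident], [back], [high], [dorsal].
The target acquires /d/'s values for everything under Place — [−labial], [+coronal], [+anterior], [−distributed], [−strident], [−dorsal] — while keeping its own [voice], [spread glottis], [constricted glottis], ….
Among the inventory, only /r/ has exactly this specification, giving the surface form [ladri].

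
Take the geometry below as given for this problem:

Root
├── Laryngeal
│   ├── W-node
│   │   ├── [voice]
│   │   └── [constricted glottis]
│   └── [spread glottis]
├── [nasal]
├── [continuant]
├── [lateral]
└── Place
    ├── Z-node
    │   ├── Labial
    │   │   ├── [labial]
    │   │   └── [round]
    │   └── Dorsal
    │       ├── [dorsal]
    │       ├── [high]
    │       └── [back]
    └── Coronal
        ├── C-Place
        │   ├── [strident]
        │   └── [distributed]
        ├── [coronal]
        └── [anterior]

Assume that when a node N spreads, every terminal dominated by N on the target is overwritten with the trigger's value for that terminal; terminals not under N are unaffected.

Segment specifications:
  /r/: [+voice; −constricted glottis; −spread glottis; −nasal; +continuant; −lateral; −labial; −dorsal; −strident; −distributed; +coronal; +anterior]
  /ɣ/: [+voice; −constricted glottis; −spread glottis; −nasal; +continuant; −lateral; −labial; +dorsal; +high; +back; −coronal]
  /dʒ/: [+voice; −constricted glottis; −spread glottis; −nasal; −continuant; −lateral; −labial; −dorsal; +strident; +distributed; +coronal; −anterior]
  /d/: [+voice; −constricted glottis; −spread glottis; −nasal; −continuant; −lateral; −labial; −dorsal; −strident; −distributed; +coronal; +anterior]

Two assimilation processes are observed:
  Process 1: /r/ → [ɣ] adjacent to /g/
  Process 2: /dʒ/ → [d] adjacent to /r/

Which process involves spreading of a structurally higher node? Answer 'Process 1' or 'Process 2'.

Process 1 alters [coronal], [anterior], [distributed], [strident], [dorsal], [high], [back]; the lowest common ancestor is Place (depth 1 from Root).
In Process 2, [anterior], [distributed], [strident] change, so the minimal spreading node is Coronal at depth 2.
Depth 1 < depth 2; Process 1 involves the structurally higher constituent Place.

Process 1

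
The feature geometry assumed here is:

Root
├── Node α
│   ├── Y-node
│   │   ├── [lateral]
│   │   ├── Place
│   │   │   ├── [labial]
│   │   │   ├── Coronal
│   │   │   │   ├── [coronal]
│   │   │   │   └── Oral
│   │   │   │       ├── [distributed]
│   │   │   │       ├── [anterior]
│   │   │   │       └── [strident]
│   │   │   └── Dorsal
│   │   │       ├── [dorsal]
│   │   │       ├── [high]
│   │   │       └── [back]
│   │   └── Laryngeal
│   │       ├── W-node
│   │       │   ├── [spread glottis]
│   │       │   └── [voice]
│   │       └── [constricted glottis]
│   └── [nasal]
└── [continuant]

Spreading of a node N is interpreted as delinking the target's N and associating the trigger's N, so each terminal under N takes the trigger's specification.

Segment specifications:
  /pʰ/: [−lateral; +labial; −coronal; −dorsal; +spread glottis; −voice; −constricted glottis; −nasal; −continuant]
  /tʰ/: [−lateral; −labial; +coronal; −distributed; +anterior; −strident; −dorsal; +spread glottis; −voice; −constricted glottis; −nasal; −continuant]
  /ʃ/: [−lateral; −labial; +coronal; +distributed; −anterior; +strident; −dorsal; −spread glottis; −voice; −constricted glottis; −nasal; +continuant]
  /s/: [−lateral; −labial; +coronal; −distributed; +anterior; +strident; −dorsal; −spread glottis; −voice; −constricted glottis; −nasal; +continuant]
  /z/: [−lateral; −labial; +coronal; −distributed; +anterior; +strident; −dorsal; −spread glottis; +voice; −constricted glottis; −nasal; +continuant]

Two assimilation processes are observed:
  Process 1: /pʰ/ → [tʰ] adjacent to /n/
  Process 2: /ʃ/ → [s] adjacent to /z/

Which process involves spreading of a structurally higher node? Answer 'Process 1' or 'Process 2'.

Process 1 alters [labial], [coronal], [anterior], [distributed], [strident]; the lowest common ancestor is Place (depth 3 from Root).
Process 2: the features that change are [anterior], [distributed]; the minimal node is Oral (depth 5).
Place is closer to Root than Oral, so Process 1 spreads the higher node.

Process 1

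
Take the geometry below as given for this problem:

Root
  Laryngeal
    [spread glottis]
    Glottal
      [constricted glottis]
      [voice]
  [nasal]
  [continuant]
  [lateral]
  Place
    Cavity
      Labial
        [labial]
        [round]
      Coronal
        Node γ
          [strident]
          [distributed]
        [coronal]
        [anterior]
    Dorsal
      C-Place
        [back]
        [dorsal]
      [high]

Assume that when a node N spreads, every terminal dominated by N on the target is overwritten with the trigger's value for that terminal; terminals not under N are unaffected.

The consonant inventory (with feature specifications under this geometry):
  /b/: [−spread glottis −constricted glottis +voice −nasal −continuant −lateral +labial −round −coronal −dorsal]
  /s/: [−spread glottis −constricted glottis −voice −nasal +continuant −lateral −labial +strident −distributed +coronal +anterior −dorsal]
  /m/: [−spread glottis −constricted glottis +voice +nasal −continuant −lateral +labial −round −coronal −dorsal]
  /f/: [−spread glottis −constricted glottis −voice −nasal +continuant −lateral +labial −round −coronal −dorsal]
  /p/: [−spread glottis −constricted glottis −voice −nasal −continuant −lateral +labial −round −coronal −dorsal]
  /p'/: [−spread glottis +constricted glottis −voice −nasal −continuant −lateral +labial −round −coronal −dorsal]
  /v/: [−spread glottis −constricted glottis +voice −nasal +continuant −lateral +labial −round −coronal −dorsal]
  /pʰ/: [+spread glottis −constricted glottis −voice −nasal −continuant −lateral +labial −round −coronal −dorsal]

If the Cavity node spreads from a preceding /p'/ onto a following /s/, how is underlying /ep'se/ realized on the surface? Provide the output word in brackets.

Cavity immediately or transitively dominates [labial], [round], [strident], [distributed], [coronal], [anterior].
The target acquires /p'/'s values for everything under Cavity — [+labial], [−round], [−coronal] — while keeping its own [spread glottis], [constricted glottis], [voice], ….
This feature bundle is that of [f], so /ep'se/ surfaces as [ep'fe].

[ep'fe]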